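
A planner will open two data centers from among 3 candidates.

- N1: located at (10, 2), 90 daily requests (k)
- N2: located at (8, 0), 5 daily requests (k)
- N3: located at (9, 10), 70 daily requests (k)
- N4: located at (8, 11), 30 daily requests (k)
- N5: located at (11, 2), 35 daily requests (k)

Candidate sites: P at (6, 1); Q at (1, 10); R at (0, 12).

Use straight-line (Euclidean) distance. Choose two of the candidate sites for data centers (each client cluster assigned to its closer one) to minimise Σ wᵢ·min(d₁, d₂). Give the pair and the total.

Evaluate every pair (each demand assigned to the nearer of the two):
  {P, Q}: total = 1332.9
  {P, R}: total = 1448.0
  {Q, R}: total = 2365.1
Best pair: {P, Q} with total 1332.9.

{P, Q}, total 1332.9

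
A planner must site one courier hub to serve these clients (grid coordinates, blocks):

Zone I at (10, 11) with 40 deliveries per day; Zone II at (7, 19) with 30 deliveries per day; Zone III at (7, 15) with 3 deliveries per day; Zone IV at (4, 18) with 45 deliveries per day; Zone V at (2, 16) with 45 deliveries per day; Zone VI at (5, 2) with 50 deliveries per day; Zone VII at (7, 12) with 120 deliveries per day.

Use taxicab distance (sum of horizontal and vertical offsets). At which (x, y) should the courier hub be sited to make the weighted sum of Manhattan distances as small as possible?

(7, 12)

Manhattan distance separates: Σwᵢ(|x−xᵢ|+|y−yᵢ|) = Σwᵢ|x−xᵢ| + Σwᵢ|y−yᵢ|, so x and y are optimised independently as 1-D weighted medians.
Total weight W = 333; half = 166.5.
x-coordinate, sorted with cumulative weight:
  x=2 (Zone V, w=45) cum 45
  x=4 (Zone IV, w=45) cum 90
  x=5 (Zone VI, w=50) cum 140
  x=7 (Zone II, w=30) cum 170  ← median
  x=7 (Zone III, w=3) cum 173
  x=7 (Zone VII, w=120) cum 293
  x=10 (Zone I, w=40) cum 333
⇒ x* = 7
y-coordinate, sorted with cumulative weight:
  y=2 (Zone VI, w=50) cum 50
  y=11 (Zone I, w=40) cum 90
  y=12 (Zone VII, w=120) cum 210  ← median
  y=15 (Zone III, w=3) cum 213
  y=16 (Zone V, w=45) cum 258
  y=18 (Zone IV, w=45) cum 303
  y=19 (Zone II, w=30) cum 333
⇒ y* = 12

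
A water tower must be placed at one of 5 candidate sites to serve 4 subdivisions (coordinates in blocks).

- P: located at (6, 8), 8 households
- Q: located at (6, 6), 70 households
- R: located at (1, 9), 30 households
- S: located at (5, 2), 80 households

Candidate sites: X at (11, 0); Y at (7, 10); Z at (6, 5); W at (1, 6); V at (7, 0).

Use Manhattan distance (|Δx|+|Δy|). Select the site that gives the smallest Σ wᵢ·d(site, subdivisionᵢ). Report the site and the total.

Z, total 684 blocks

Total weighted distance at each candidate:
  X (11, 0): total = 2084
  Y (7, 10): total = 1384
  Z (6, 5): total = 684
  W (1, 6): total = 1136
  V (7, 0): total = 1332
Minimum is at Z with total 684 blocks.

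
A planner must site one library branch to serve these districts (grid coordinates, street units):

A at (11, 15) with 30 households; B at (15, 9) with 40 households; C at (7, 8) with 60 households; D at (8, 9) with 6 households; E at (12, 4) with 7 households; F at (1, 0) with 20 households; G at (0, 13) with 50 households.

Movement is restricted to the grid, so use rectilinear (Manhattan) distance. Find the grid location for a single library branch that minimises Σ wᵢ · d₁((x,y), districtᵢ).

Manhattan distance separates: Σwᵢ(|x−xᵢ|+|y−yᵢ|) = Σwᵢ|x−xᵢ| + Σwᵢ|y−yᵢ|, so x and y are optimised independently as 1-D weighted medians.
Total weight W = 213; half = 106.5.
x-coordinate, sorted with cumulative weight:
  x=0 (G, w=50) cum 50
  x=1 (F, w=20) cum 70
  x=7 (C, w=60) cum 130  ← median
  x=8 (D, w=6) cum 136
  x=11 (A, w=30) cum 166
  x=12 (E, w=7) cum 173
  x=15 (B, w=40) cum 213
⇒ x* = 7
y-coordinate, sorted with cumulative weight:
  y=0 (F, w=20) cum 20
  y=4 (E, w=7) cum 27
  y=8 (C, w=60) cum 87
  y=9 (B, w=40) cum 127  ← median
  y=9 (D, w=6) cum 133
  y=13 (G, w=50) cum 183
  y=15 (A, w=30) cum 213
⇒ y* = 9

(7, 9)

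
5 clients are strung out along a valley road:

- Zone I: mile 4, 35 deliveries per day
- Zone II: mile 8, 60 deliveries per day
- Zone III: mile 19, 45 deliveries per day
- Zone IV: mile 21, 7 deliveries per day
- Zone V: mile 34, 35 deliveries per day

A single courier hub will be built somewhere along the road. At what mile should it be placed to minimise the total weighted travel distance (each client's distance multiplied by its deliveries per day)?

x = 8

For a sum of weighted absolute distances on a line, the optimum is the weighted median (not the mean). Total weight W = 182; half-weight = 91.
Sort by position and accumulate weight:
  mile 4 (Zone I, w=35) → cum 35
  mile 8 (Zone II, w=60) → cum 95  ≥ 91 → median here
  mile 19 (Zone III, w=45) → cum 140
  mile 21 (Zone IV, w=7) → cum 147
  mile 34 (Zone V, w=35) → cum 182
Optimal location: mile 8.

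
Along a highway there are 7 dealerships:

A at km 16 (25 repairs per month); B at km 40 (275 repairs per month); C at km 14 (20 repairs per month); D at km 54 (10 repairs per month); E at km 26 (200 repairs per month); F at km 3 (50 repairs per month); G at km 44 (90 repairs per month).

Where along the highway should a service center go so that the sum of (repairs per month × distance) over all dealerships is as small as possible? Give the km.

For a sum of weighted absolute distances on a line, the optimum is the weighted median (not the mean). Total weight W = 670; half-weight = 335.
Sort by position and accumulate weight:
  km 3 (F, w=50) → cum 50
  km 14 (C, w=20) → cum 70
  km 16 (A, w=25) → cum 95
  km 26 (E, w=200) → cum 295
  km 40 (B, w=275) → cum 570  ≥ 335 → median here
  km 44 (G, w=90) → cum 660
  km 54 (D, w=10) → cum 670
Optimal location: km 40.

x = 40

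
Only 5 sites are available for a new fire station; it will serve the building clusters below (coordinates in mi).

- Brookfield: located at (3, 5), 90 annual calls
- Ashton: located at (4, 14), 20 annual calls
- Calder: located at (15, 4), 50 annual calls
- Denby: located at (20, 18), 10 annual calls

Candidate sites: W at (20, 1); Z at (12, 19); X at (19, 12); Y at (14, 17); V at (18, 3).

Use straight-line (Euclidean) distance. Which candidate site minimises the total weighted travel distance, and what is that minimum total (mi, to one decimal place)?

V, total 2027.5 mi

Total weighted distance at each candidate:
  W (20, 1): total = 2445.6
  Z (12, 19): total = 2532.1
  X (19, 12): total = 2382.5
  Y (14, 17): total = 2386.6
  V (18, 3): total = 2027.5
Minimum is at V with total 2027.5 mi.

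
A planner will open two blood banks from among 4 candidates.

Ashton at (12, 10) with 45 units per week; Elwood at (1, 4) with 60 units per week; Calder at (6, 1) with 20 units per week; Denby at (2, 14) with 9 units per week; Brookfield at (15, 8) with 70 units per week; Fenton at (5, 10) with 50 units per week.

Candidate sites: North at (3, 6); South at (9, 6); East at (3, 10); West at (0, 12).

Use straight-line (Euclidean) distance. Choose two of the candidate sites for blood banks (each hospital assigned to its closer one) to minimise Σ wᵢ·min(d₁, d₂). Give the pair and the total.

Evaluate every pair (each demand assigned to the nearer of the two):
  {North, South}: total = 1250.2
  {South, East}: total = 1300.9
  {South, West}: total = 1562.8
  {North, East}: total = 1680.0
  {North, West}: total = 1830.2
  {East, West}: total = 1951.3
Best pair: {North, South} with total 1250.2.

{North, South}, total 1250.2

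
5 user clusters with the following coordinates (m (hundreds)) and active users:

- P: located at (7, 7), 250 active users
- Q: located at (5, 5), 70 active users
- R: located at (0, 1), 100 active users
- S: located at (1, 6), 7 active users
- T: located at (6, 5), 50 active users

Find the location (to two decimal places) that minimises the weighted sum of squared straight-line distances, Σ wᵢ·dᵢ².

(5.05, 5.22)

The minimiser of Σwᵢ‖p−pᵢ‖² is the weighted centroid p* = (Σwᵢpᵢ)/(Σwᵢ).
Σwᵢ = 477.
Σwᵢxᵢ = 250·7 + 70·5 + 100·0 + 7·1 + 50·6 = 2407.
Σwᵢyᵢ = 250·7 + 70·5 + 100·1 + 7·6 + 50·5 = 2492.
x* = 2407/477 = 5.05, y* = 2492/477 = 5.22.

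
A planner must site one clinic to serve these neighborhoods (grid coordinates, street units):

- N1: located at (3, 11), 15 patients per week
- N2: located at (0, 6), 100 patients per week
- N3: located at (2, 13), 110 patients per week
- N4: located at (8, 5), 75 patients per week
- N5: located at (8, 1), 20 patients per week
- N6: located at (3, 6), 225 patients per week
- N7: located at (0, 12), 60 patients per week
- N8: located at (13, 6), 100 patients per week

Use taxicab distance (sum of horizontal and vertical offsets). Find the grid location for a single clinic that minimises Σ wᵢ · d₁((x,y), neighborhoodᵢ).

Manhattan distance separates: Σwᵢ(|x−xᵢ|+|y−yᵢ|) = Σwᵢ|x−xᵢ| + Σwᵢ|y−yᵢ|, so x and y are optimised independently as 1-D weighted medians.
Total weight W = 705; half = 352.5.
x-coordinate, sorted with cumulative weight:
  x=0 (N2, w=100) cum 100
  x=0 (N7, w=60) cum 160
  x=2 (N3, w=110) cum 270
  x=3 (N1, w=15) cum 285
  x=3 (N6, w=225) cum 510  ← median
  x=8 (N4, w=75) cum 585
  x=8 (N5, w=20) cum 605
  x=13 (N8, w=100) cum 705
⇒ x* = 3
y-coordinate, sorted with cumulative weight:
  y=1 (N5, w=20) cum 20
  y=5 (N4, w=75) cum 95
  y=6 (N2, w=100) cum 195
  y=6 (N6, w=225) cum 420  ← median
  y=6 (N8, w=100) cum 520
  y=11 (N1, w=15) cum 535
  y=12 (N7, w=60) cum 595
  y=13 (N3, w=110) cum 705
⇒ y* = 6

(3, 6)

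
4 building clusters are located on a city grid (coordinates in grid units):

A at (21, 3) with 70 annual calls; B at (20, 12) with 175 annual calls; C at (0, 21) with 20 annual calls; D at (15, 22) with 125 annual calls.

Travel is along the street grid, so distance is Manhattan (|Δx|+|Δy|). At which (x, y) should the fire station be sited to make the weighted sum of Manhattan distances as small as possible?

Manhattan distance separates: Σwᵢ(|x−xᵢ|+|y−yᵢ|) = Σwᵢ|x−xᵢ| + Σwᵢ|y−yᵢ|, so x and y are optimised independently as 1-D weighted medians.
Total weight W = 390; half = 195.
x-coordinate, sorted with cumulative weight:
  x=0 (C, w=20) cum 20
  x=15 (D, w=125) cum 145
  x=20 (B, w=175) cum 320  ← median
  x=21 (A, w=70) cum 390
⇒ x* = 20
y-coordinate, sorted with cumulative weight:
  y=3 (A, w=70) cum 70
  y=12 (B, w=175) cum 245  ← median
  y=21 (C, w=20) cum 265
  y=22 (D, w=125) cum 390
⇒ y* = 12

(20, 12)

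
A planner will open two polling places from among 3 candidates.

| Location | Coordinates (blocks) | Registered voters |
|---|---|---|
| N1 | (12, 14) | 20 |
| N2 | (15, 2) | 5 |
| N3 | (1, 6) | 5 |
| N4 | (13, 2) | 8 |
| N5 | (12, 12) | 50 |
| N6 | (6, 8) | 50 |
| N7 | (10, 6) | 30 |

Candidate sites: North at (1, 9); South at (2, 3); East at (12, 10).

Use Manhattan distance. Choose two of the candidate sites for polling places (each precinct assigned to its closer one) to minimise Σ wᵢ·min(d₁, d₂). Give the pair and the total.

{North, East}, total 802

Evaluate every pair (each demand assigned to the nearer of the two):
  {North, East}: total = 802
  {South, East}: total = 907
  {North, South}: total = 1831
Best pair: {North, East} with total 802.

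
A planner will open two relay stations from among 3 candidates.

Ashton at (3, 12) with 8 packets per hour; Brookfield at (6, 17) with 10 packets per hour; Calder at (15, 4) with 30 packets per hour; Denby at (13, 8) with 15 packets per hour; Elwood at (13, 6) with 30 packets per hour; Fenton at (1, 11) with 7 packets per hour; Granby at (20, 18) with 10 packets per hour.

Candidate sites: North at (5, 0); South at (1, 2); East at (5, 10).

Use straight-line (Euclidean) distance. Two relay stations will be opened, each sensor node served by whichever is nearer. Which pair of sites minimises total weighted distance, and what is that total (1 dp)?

Evaluate every pair (each demand assigned to the nearer of the two):
  {North, East}: total = 1007.3
  {South, East}: total = 1034.1
  {North, South}: total = 1329.8
Best pair: {North, East} with total 1007.3.

{North, East}, total 1007.3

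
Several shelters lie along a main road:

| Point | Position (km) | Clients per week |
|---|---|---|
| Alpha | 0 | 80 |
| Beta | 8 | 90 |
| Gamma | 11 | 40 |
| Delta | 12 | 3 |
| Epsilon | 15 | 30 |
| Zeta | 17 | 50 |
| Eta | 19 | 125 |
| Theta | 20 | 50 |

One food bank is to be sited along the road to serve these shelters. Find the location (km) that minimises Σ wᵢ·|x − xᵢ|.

x = 15

For a sum of weighted absolute distances on a line, the optimum is the weighted median (not the mean). Total weight W = 468; half-weight = 234.
Sort by position and accumulate weight:
  km 0 (Alpha, w=80) → cum 80
  km 8 (Beta, w=90) → cum 170
  km 11 (Gamma, w=40) → cum 210
  km 12 (Delta, w=3) → cum 213
  km 15 (Epsilon, w=30) → cum 243  ≥ 234 → median here
  km 17 (Zeta, w=50) → cum 293
  km 19 (Eta, w=125) → cum 418
  km 20 (Theta, w=50) → cum 468
Optimal location: km 15.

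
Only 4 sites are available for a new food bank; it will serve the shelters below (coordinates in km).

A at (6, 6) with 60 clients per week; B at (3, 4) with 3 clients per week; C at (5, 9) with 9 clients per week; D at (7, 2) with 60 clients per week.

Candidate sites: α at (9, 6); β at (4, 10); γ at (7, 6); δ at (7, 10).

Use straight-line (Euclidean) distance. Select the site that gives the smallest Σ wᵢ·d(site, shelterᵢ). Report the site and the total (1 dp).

Total weighted distance at each candidate:
  α (9, 6): total = 512.3
  β (4, 10): total = 811.9
  γ (7, 6): total = 345.9
  δ (7, 10): total = 769.1
Minimum is at γ with total 345.9 km.

γ, total 345.9 km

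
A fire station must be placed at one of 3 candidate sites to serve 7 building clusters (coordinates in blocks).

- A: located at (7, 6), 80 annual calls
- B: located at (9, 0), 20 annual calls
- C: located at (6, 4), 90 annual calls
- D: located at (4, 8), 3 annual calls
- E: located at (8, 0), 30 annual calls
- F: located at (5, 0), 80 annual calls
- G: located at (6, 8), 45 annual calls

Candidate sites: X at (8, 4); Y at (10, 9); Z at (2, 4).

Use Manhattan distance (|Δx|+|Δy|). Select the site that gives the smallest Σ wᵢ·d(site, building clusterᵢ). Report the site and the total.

Total weighted distance at each candidate:
  X (8, 4): total = 1494
  Y (10, 9): total = 3186
  Z (2, 4): total = 2378
Minimum is at X with total 1494 blocks.

X, total 1494 blocks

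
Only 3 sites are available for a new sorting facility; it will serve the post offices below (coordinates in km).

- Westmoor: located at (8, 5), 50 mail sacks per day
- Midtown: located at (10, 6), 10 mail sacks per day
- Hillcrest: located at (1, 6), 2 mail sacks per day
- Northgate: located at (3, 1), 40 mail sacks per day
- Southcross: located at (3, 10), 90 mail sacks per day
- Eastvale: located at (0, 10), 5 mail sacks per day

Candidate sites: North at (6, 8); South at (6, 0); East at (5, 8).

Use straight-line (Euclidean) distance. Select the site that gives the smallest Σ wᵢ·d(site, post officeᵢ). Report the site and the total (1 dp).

Total weighted distance at each candidate:
  North (6, 8): total = 896.5
  South (6, 0): total = 1481.4
  East (5, 8): total = 847.6
Minimum is at East with total 847.6 km.

East, total 847.6 km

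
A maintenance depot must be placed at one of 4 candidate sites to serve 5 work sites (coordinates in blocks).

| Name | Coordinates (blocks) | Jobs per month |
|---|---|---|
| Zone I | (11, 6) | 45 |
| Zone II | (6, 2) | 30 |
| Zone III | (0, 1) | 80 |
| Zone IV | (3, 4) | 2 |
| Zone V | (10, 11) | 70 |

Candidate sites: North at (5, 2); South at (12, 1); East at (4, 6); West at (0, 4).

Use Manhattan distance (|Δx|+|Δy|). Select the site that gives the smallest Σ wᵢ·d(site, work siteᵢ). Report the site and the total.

North, total 1948 blocks

Total weighted distance at each candidate:
  North (5, 2): total = 1948
  South (12, 1): total = 2304
  East (4, 6): total = 1991
  West (0, 4): total = 2261
Minimum is at North with total 1948 blocks.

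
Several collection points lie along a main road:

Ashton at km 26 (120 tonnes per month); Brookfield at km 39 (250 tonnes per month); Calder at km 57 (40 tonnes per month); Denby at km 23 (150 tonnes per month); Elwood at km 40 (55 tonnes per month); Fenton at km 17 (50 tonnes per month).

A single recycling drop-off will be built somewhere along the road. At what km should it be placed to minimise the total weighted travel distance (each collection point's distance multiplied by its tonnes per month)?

x = 39

For a sum of weighted absolute distances on a line, the optimum is the weighted median (not the mean). Total weight W = 665; half-weight = 332.5.
Sort by position and accumulate weight:
  km 17 (Fenton, w=50) → cum 50
  km 23 (Denby, w=150) → cum 200
  km 26 (Ashton, w=120) → cum 320
  km 39 (Brookfield, w=250) → cum 570  ≥ 332.5 → median here
  km 40 (Elwood, w=55) → cum 625
  km 57 (Calder, w=40) → cum 665
Optimal location: km 39.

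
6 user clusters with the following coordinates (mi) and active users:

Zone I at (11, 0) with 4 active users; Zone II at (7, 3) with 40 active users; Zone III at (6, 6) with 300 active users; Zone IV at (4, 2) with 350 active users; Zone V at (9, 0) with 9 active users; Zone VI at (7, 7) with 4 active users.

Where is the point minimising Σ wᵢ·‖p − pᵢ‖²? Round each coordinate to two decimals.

(5.14, 3.75)

The minimiser of Σwᵢ‖p−pᵢ‖² is the weighted centroid p* = (Σwᵢpᵢ)/(Σwᵢ).
Σwᵢ = 707.
Σwᵢxᵢ = 4·11 + 40·7 + 300·6 + 350·4 + 9·9 + 4·7 = 3633.
Σwᵢyᵢ = 4·0 + 40·3 + 300·6 + 350·2 + 9·0 + 4·7 = 2648.
x* = 3633/707 = 5.14, y* = 2648/707 = 3.75.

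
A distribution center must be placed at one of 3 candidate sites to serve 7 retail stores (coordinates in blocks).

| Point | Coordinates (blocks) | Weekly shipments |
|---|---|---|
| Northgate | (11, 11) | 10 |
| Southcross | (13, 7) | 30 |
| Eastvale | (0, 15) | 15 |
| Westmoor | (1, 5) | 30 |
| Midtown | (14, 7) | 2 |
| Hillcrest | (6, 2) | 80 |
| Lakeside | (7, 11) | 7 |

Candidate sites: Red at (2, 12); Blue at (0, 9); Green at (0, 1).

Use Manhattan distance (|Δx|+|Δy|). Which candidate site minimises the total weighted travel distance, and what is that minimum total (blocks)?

Green, total 1859 blocks

Total weighted distance at each candidate:
  Red (2, 12): total = 2091
  Blue (0, 9): total = 1955
  Green (0, 1): total = 1859
Minimum is at Green with total 1859 blocks.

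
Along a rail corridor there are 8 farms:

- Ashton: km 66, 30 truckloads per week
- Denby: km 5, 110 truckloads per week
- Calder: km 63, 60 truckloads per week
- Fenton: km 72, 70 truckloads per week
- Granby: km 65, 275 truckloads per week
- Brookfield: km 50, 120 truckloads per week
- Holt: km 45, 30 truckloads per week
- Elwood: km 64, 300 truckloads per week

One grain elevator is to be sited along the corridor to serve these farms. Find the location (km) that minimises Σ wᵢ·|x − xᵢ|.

x = 64

For a sum of weighted absolute distances on a line, the optimum is the weighted median (not the mean). Total weight W = 995; half-weight = 497.5.
Sort by position and accumulate weight:
  km 5 (Denby, w=110) → cum 110
  km 45 (Holt, w=30) → cum 140
  km 50 (Brookfield, w=120) → cum 260
  km 63 (Calder, w=60) → cum 320
  km 64 (Elwood, w=300) → cum 620  ≥ 497.5 → median here
  km 65 (Granby, w=275) → cum 895
  km 66 (Ashton, w=30) → cum 925
  km 72 (Fenton, w=70) → cum 995
Optimal location: km 64.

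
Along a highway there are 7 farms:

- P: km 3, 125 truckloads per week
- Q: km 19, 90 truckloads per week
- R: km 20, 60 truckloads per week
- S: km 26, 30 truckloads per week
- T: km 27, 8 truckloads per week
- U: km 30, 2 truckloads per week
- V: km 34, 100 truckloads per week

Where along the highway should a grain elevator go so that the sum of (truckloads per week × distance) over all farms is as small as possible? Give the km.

For a sum of weighted absolute distances on a line, the optimum is the weighted median (not the mean). Total weight W = 415; half-weight = 207.5.
Sort by position and accumulate weight:
  km 3 (P, w=125) → cum 125
  km 19 (Q, w=90) → cum 215  ≥ 207.5 → median here
  km 20 (R, w=60) → cum 275
  km 26 (S, w=30) → cum 305
  km 27 (T, w=8) → cum 313
  km 30 (U, w=2) → cum 315
  km 34 (V, w=100) → cum 415
Optimal location: km 19.

x = 19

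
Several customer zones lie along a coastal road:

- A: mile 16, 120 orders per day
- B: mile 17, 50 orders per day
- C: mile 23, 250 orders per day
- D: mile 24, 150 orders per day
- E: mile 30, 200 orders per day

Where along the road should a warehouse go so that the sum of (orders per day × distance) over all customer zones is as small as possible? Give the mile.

x = 23

For a sum of weighted absolute distances on a line, the optimum is the weighted median (not the mean). Total weight W = 770; half-weight = 385.
Sort by position and accumulate weight:
  mile 16 (A, w=120) → cum 120
  mile 17 (B, w=50) → cum 170
  mile 23 (C, w=250) → cum 420  ≥ 385 → median here
  mile 24 (D, w=150) → cum 570
  mile 30 (E, w=200) → cum 770
Optimal location: mile 23.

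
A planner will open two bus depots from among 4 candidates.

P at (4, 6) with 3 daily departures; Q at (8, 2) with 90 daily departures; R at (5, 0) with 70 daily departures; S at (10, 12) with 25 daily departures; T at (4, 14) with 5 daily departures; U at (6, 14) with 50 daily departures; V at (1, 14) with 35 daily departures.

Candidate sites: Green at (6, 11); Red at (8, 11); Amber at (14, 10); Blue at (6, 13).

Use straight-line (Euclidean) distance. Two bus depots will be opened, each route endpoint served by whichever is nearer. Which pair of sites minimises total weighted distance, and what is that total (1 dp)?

Evaluate every pair (each demand assigned to the nearer of the two):
  {Red, Blue}: total = 1922.9
  {Green, Blue}: total = 1961.8
  {Green, Red}: total = 2027.3
  {Green, Amber}: total = 2094.3
  {Red, Amber}: total = 2155.1
  {Amber, Blue}: total = 2177.3
Best pair: {Red, Blue} with total 1922.9.

{Red, Blue}, total 1922.9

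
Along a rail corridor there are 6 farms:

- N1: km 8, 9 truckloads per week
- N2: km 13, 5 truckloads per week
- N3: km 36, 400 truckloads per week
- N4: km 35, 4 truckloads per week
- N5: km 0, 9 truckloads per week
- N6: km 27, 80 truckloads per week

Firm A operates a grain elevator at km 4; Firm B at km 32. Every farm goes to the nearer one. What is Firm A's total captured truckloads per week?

The indifferent point is the midpoint (4+32)/2 = 18; farms left of it (closer to Firm A at 4) go to Firm A, those right go to Firm B.
  N5 at 0 (w=9) → Firm A
  N1 at 8 (w=9) → Firm A
  N2 at 13 (w=5) → Firm A
  N6 at 27 (w=80) → Firm B
  N4 at 35 (w=4) → Firm B
  N3 at 36 (w=400) → Firm B
Firm A captures 23; Firm B captures 484.

23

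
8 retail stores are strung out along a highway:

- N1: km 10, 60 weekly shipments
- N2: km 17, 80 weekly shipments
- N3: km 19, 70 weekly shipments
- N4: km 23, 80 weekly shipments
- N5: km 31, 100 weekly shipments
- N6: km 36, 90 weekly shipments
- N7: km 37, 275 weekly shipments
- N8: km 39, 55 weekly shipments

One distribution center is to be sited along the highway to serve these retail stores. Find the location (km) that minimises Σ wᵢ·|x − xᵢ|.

x = 36

For a sum of weighted absolute distances on a line, the optimum is the weighted median (not the mean). Total weight W = 810; half-weight = 405.
Sort by position and accumulate weight:
  km 10 (N1, w=60) → cum 60
  km 17 (N2, w=80) → cum 140
  km 19 (N3, w=70) → cum 210
  km 23 (N4, w=80) → cum 290
  km 31 (N5, w=100) → cum 390
  km 36 (N6, w=90) → cum 480  ≥ 405 → median here
  km 37 (N7, w=275) → cum 755
  km 39 (N8, w=55) → cum 810
Optimal location: km 36.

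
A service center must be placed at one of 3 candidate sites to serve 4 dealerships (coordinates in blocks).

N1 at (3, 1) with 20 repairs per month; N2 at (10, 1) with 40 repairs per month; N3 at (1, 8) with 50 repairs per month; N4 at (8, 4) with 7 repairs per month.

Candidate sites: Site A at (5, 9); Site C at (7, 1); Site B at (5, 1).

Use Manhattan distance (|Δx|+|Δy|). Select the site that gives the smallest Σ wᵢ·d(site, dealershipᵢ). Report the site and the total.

Site B, total 832 blocks

Total weighted distance at each candidate:
  Site A (5, 9): total = 1026
  Site C (7, 1): total = 878
  Site B (5, 1): total = 832
Minimum is at Site B with total 832 blocks.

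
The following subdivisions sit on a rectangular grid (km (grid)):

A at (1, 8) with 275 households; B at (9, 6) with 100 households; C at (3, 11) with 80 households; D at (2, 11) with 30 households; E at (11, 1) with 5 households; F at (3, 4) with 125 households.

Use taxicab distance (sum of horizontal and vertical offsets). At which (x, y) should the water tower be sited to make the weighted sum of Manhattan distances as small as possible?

Manhattan distance separates: Σwᵢ(|x−xᵢ|+|y−yᵢ|) = Σwᵢ|x−xᵢ| + Σwᵢ|y−yᵢ|, so x and y are optimised independently as 1-D weighted medians.
Total weight W = 615; half = 307.5.
x-coordinate, sorted with cumulative weight:
  x=1 (A, w=275) cum 275
  x=2 (D, w=30) cum 305
  x=3 (C, w=80) cum 385  ← median
  x=3 (F, w=125) cum 510
  x=9 (B, w=100) cum 610
  x=11 (E, w=5) cum 615
⇒ x* = 3
y-coordinate, sorted with cumulative weight:
  y=1 (E, w=5) cum 5
  y=4 (F, w=125) cum 130
  y=6 (B, w=100) cum 230
  y=8 (A, w=275) cum 505  ← median
  y=11 (C, w=80) cum 585
  y=11 (D, w=30) cum 615
⇒ y* = 8

(3, 8)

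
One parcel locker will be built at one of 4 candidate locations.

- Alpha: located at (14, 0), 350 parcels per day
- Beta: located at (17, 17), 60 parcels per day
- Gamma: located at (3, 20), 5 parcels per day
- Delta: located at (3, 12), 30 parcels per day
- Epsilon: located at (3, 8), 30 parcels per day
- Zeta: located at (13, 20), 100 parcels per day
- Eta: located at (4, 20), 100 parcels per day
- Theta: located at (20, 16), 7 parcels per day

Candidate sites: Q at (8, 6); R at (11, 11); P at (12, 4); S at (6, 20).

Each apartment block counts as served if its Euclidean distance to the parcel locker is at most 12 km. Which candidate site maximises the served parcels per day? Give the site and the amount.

R, covering 677

Coverage radius r = 12 km; a point is covered iff (Δx)²+(Δy)² ≤ 12² = 144.
  Q (8, 6): covers {Alpha, Delta, Epsilon} → 410
  R (11, 11): covers {Alpha, Beta, Delta, Epsilon, Zeta, Eta, Theta} → 677
  P (12, 4): covers {Alpha, Epsilon} → 380
  S (6, 20): covers {Beta, Gamma, Delta, Zeta, Eta} → 295
Maximum coverage at R: 677 parcels per day.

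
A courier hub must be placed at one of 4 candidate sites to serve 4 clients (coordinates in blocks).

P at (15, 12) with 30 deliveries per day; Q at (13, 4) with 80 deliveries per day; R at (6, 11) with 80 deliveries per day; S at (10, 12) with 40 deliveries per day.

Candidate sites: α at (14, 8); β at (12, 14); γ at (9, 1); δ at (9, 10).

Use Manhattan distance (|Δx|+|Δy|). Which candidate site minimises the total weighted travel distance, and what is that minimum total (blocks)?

Total weighted distance at each candidate:
  α (14, 8): total = 1750
  β (12, 14): total = 1910
  γ (9, 1): total = 2590
  δ (9, 10): total = 1480
Minimum is at δ with total 1480 blocks.

δ, total 1480 blocks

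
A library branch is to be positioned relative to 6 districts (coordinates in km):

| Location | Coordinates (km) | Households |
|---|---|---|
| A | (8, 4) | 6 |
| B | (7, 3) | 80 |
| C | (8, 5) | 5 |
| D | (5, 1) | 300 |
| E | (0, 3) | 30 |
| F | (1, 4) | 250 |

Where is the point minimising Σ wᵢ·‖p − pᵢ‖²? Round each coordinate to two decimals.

(3.57, 2.50)

The minimiser of Σwᵢ‖p−pᵢ‖² is the weighted centroid p* = (Σwᵢpᵢ)/(Σwᵢ).
Σwᵢ = 671.
Σwᵢxᵢ = 6·8 + 80·7 + 5·8 + 300·5 + 30·0 + 250·1 = 2398.
Σwᵢyᵢ = 6·4 + 80·3 + 5·5 + 300·1 + 30·3 + 250·4 = 1679.
x* = 2398/671 = 3.57, y* = 1679/671 = 2.50.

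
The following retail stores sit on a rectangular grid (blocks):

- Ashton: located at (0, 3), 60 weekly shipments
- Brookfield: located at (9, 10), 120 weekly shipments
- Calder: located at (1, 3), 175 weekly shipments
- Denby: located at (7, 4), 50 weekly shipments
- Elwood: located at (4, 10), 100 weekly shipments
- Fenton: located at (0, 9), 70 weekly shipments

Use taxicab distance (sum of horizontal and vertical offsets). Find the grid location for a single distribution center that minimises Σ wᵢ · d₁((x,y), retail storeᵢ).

(1, 9)

Manhattan distance separates: Σwᵢ(|x−xᵢ|+|y−yᵢ|) = Σwᵢ|x−xᵢ| + Σwᵢ|y−yᵢ|, so x and y are optimised independently as 1-D weighted medians.
Total weight W = 575; half = 287.5.
x-coordinate, sorted with cumulative weight:
  x=0 (Ashton, w=60) cum 60
  x=0 (Fenton, w=70) cum 130
  x=1 (Calder, w=175) cum 305  ← median
  x=4 (Elwood, w=100) cum 405
  x=7 (Denby, w=50) cum 455
  x=9 (Brookfield, w=120) cum 575
⇒ x* = 1
y-coordinate, sorted with cumulative weight:
  y=3 (Ashton, w=60) cum 60
  y=3 (Calder, w=175) cum 235
  y=4 (Denby, w=50) cum 285
  y=9 (Fenton, w=70) cum 355  ← median
  y=10 (Brookfield, w=120) cum 475
  y=10 (Elwood, w=100) cum 575
⇒ y* = 9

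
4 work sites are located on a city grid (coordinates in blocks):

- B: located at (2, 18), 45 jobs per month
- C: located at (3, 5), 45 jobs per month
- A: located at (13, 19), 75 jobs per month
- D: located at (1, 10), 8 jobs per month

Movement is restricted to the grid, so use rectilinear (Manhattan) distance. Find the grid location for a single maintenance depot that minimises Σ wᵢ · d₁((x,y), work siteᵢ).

(3, 18)

Manhattan distance separates: Σwᵢ(|x−xᵢ|+|y−yᵢ|) = Σwᵢ|x−xᵢ| + Σwᵢ|y−yᵢ|, so x and y are optimised independently as 1-D weighted medians.
Total weight W = 173; half = 86.5.
x-coordinate, sorted with cumulative weight:
  x=1 (D, w=8) cum 8
  x=2 (B, w=45) cum 53
  x=3 (C, w=45) cum 98  ← median
  x=13 (A, w=75) cum 173
⇒ x* = 3
y-coordinate, sorted with cumulative weight:
  y=5 (C, w=45) cum 45
  y=10 (D, w=8) cum 53
  y=18 (B, w=45) cum 98  ← median
  y=19 (A, w=75) cum 173
⇒ y* = 18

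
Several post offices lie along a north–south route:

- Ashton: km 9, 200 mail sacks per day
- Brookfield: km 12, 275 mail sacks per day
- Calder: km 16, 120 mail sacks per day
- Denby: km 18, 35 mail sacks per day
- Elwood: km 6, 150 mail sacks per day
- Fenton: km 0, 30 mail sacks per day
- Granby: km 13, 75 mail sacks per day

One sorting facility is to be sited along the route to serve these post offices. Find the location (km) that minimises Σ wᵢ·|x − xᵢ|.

For a sum of weighted absolute distances on a line, the optimum is the weighted median (not the mean). Total weight W = 885; half-weight = 442.5.
Sort by position and accumulate weight:
  km 0 (Fenton, w=30) → cum 30
  km 6 (Elwood, w=150) → cum 180
  km 9 (Ashton, w=200) → cum 380
  km 12 (Brookfield, w=275) → cum 655  ≥ 442.5 → median here
  km 13 (Granby, w=75) → cum 730
  km 16 (Calder, w=120) → cum 850
  km 18 (Denby, w=35) → cum 885
Optimal location: km 12.

x = 12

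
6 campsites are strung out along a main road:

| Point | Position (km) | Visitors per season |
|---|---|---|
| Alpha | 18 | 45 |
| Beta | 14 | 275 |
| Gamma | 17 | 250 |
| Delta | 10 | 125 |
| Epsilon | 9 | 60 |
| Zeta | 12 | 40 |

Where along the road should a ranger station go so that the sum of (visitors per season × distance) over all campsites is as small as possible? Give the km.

x = 14

For a sum of weighted absolute distances on a line, the optimum is the weighted median (not the mean). Total weight W = 795; half-weight = 397.5.
Sort by position and accumulate weight:
  km 9 (Epsilon, w=60) → cum 60
  km 10 (Delta, w=125) → cum 185
  km 12 (Zeta, w=40) → cum 225
  km 14 (Beta, w=275) → cum 500  ≥ 397.5 → median here
  km 17 (Gamma, w=250) → cum 750
  km 18 (Alpha, w=45) → cum 795
Optimal location: km 14.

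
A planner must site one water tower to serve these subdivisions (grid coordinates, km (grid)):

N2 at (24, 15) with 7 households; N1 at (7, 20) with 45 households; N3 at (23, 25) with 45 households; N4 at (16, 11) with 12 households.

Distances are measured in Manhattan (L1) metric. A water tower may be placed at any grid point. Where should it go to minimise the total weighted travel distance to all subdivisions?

(16, 20)

Manhattan distance separates: Σwᵢ(|x−xᵢ|+|y−yᵢ|) = Σwᵢ|x−xᵢ| + Σwᵢ|y−yᵢ|, so x and y are optimised independently as 1-D weighted medians.
Total weight W = 109; half = 54.5.
x-coordinate, sorted with cumulative weight:
  x=7 (N1, w=45) cum 45
  x=16 (N4, w=12) cum 57  ← median
  x=23 (N3, w=45) cum 102
  x=24 (N2, w=7) cum 109
⇒ x* = 16
y-coordinate, sorted with cumulative weight:
  y=11 (N4, w=12) cum 12
  y=15 (N2, w=7) cum 19
  y=20 (N1, w=45) cum 64  ← median
  y=25 (N3, w=45) cum 109
⇒ y* = 20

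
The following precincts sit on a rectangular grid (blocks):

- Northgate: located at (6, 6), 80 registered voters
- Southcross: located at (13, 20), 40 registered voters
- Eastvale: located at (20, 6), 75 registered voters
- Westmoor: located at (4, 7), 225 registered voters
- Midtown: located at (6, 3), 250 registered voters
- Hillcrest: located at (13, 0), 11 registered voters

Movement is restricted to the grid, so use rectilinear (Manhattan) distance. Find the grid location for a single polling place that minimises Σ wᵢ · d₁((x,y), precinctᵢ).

(6, 6)

Manhattan distance separates: Σwᵢ(|x−xᵢ|+|y−yᵢ|) = Σwᵢ|x−xᵢ| + Σwᵢ|y−yᵢ|, so x and y are optimised independently as 1-D weighted medians.
Total weight W = 681; half = 340.5.
x-coordinate, sorted with cumulative weight:
  x=4 (Westmoor, w=225) cum 225
  x=6 (Northgate, w=80) cum 305
  x=6 (Midtown, w=250) cum 555  ← median
  x=13 (Southcross, w=40) cum 595
  x=13 (Hillcrest, w=11) cum 606
  x=20 (Eastvale, w=75) cum 681
⇒ x* = 6
y-coordinate, sorted with cumulative weight:
  y=0 (Hillcrest, w=11) cum 11
  y=3 (Midtown, w=250) cum 261
  y=6 (Northgate, w=80) cum 341  ← median
  y=6 (Eastvale, w=75) cum 416
  y=7 (Westmoor, w=225) cum 641
  y=20 (Southcross, w=40) cum 681
⇒ y* = 6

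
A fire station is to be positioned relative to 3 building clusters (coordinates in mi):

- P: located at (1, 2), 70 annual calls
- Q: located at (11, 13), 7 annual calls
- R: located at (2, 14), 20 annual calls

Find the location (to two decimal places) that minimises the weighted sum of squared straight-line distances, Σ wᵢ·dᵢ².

The minimiser of Σwᵢ‖p−pᵢ‖² is the weighted centroid p* = (Σwᵢpᵢ)/(Σwᵢ).
Σwᵢ = 97.
Σwᵢxᵢ = 70·1 + 7·11 + 20·2 = 187.
Σwᵢyᵢ = 70·2 + 7·13 + 20·14 = 511.
x* = 187/97 = 1.93, y* = 511/97 = 5.27.

(1.93, 5.27)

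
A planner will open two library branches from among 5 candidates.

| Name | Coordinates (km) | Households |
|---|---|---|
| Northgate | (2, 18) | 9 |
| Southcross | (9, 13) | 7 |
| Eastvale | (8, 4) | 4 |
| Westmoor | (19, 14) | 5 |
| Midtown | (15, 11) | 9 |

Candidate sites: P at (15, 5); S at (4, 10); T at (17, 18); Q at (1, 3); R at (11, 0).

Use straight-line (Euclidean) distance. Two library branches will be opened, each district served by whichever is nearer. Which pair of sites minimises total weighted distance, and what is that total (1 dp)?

{S, T}, total 231.8

Evaluate every pair (each demand assigned to the nearer of the two):
  {S, T}: total = 231.8
  {P, S}: total = 246.6
  {P, T}: total = 305.7
  {T, R}: total = 308.9
  {S, R}: total = 312.1
  {T, Q}: total = 317.2
  {S, Q}: total = 320.3
  {P, Q}: total = 336.8
  {P, R}: total = 358.7
  {Q, R}: total = 430.9
Best pair: {S, T} with total 231.8.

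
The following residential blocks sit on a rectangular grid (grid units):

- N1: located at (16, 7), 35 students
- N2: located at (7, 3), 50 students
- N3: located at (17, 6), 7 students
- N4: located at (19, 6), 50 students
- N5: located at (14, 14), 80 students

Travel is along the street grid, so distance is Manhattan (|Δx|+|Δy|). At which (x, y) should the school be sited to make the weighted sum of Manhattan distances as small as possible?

(14, 7)

Manhattan distance separates: Σwᵢ(|x−xᵢ|+|y−yᵢ|) = Σwᵢ|x−xᵢ| + Σwᵢ|y−yᵢ|, so x and y are optimised independently as 1-D weighted medians.
Total weight W = 222; half = 111.
x-coordinate, sorted with cumulative weight:
  x=7 (N2, w=50) cum 50
  x=14 (N5, w=80) cum 130  ← median
  x=16 (N1, w=35) cum 165
  x=17 (N3, w=7) cum 172
  x=19 (N4, w=50) cum 222
⇒ x* = 14
y-coordinate, sorted with cumulative weight:
  y=3 (N2, w=50) cum 50
  y=6 (N3, w=7) cum 57
  y=6 (N4, w=50) cum 107
  y=7 (N1, w=35) cum 142  ← median
  y=14 (N5, w=80) cum 222
⇒ y* = 7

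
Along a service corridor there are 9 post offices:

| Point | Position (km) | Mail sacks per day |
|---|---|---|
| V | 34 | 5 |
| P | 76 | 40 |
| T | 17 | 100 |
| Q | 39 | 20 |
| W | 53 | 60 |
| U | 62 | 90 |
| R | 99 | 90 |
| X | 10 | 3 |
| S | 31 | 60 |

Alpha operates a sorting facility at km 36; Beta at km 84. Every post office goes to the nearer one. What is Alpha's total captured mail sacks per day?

The indifferent point is the midpoint (36+84)/2 = 60; post offices left of it (closer to Alpha at 36) go to Alpha, those right go to Beta.
  X at 10 (w=3) → Alpha
  T at 17 (w=100) → Alpha
  S at 31 (w=60) → Alpha
  V at 34 (w=5) → Alpha
  Q at 39 (w=20) → Alpha
  W at 53 (w=60) → Alpha
  U at 62 (w=90) → Beta
  P at 76 (w=40) → Beta
  R at 99 (w=90) → Beta
Alpha captures 248; Beta captures 220.

248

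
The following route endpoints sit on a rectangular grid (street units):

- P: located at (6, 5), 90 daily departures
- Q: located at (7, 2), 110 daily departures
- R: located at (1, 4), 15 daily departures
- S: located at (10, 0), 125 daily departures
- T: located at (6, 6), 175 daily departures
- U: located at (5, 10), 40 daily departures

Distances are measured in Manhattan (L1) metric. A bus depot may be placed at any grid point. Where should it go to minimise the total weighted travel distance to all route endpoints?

Manhattan distance separates: Σwᵢ(|x−xᵢ|+|y−yᵢ|) = Σwᵢ|x−xᵢ| + Σwᵢ|y−yᵢ|, so x and y are optimised independently as 1-D weighted medians.
Total weight W = 555; half = 277.5.
x-coordinate, sorted with cumulative weight:
  x=1 (R, w=15) cum 15
  x=5 (U, w=40) cum 55
  x=6 (P, w=90) cum 145
  x=6 (T, w=175) cum 320  ← median
  x=7 (Q, w=110) cum 430
  x=10 (S, w=125) cum 555
⇒ x* = 6
y-coordinate, sorted with cumulative weight:
  y=0 (S, w=125) cum 125
  y=2 (Q, w=110) cum 235
  y=4 (R, w=15) cum 250
  y=5 (P, w=90) cum 340  ← median
  y=6 (T, w=175) cum 515
  y=10 (U, w=40) cum 555
⇒ y* = 5

(6, 5)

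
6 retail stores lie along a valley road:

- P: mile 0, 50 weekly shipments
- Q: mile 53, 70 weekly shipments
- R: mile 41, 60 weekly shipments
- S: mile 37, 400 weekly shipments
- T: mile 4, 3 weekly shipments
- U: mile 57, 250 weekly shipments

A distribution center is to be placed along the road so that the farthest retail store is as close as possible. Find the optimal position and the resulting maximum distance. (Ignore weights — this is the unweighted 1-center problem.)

The 1-center on a line is the midpoint of the two extreme points: leftmost at 0, rightmost at 57.
Optimal location = (0 + 57)/2 = 28.5; maximum distance = (57 − 0)/2 = 28.5.

location 28.5, max distance 28.5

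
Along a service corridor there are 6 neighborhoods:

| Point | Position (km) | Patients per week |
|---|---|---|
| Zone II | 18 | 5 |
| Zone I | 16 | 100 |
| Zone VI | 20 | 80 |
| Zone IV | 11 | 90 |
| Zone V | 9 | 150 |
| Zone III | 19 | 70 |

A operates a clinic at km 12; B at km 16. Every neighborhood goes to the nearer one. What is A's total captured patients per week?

The indifferent point is the midpoint (12+16)/2 = 14; neighborhoods left of it (closer to A at 12) go to A, those right go to B.
  Zone V at 9 (w=150) → A
  Zone IV at 11 (w=90) → A
  Zone I at 16 (w=100) → B
  Zone II at 18 (w=5) → B
  Zone III at 19 (w=70) → B
  Zone VI at 20 (w=80) → B
A captures 240; B captures 255.

240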